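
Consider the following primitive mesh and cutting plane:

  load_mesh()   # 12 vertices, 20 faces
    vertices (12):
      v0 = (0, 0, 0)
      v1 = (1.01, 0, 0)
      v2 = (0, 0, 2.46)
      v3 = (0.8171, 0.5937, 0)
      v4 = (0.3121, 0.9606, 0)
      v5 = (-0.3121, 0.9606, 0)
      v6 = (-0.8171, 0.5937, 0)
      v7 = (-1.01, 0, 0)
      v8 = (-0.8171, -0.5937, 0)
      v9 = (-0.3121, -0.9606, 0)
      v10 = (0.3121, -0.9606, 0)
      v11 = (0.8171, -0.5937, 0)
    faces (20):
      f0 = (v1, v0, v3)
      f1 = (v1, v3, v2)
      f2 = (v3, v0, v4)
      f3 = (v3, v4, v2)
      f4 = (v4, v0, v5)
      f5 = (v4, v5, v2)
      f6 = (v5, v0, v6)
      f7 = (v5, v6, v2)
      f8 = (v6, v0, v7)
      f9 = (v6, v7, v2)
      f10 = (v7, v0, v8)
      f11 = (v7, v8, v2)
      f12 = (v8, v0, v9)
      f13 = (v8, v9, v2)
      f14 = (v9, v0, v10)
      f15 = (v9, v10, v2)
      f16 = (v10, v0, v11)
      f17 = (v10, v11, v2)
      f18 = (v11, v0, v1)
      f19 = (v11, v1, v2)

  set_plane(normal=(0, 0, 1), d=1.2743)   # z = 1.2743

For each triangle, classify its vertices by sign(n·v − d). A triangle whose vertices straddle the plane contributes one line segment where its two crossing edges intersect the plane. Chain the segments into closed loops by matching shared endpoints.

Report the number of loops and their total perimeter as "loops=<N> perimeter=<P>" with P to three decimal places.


Straddling triangles (10 of 20):
  (v1,v3,v2) [--+] → (0.393836, 0.286159, 1.2743)–(0.486812, 0, 1.2743)  len=0.3009
  (v3,v4,v2) [--+] → (0.15043, 0.463001, 1.2743)–(0.393836, 0.286159, 1.2743)  len=0.3009
  (v4,v5,v2) [--+] → (-0.15043, 0.463001, 1.2743)–(0.15043, 0.463001, 1.2743)  len=0.3009
  (v5,v6,v2) [--+] → (-0.393836, 0.286159, 1.2743)–(-0.15043, 0.463001, 1.2743)  len=0.3009
  (v6,v7,v2) [--+] → (-0.486812, 0, 1.2743)–(-0.393836, 0.286159, 1.2743)  len=0.3009
  (v7,v8,v2) [--+] → (-0.393836, -0.286159, 1.2743)–(-0.486812, 0, 1.2743)  len=0.3009
  (v8,v9,v2) [--+] → (-0.15043, -0.463001, 1.2743)–(-0.393836, -0.286159, 1.2743)  len=0.3009
  (v9,v10,v2) [--+] → (0.15043, -0.463001, 1.2743)–(-0.15043, -0.463001, 1.2743)  len=0.3009
  (v10,v11,v2) [--+] → (0.393836, -0.286159, 1.2743)–(0.15043, -0.463001, 1.2743)  len=0.3009
  (v11,v1,v2) [--+] → (0.486812, 0, 1.2743)–(0.393836, -0.286159, 1.2743)  len=0.3009

Chained into 1 loop(s):
  loop 1: 10 segments, perimeter = 3.0087
Total perimeter = 3.009

loops=1 perimeter=3.009


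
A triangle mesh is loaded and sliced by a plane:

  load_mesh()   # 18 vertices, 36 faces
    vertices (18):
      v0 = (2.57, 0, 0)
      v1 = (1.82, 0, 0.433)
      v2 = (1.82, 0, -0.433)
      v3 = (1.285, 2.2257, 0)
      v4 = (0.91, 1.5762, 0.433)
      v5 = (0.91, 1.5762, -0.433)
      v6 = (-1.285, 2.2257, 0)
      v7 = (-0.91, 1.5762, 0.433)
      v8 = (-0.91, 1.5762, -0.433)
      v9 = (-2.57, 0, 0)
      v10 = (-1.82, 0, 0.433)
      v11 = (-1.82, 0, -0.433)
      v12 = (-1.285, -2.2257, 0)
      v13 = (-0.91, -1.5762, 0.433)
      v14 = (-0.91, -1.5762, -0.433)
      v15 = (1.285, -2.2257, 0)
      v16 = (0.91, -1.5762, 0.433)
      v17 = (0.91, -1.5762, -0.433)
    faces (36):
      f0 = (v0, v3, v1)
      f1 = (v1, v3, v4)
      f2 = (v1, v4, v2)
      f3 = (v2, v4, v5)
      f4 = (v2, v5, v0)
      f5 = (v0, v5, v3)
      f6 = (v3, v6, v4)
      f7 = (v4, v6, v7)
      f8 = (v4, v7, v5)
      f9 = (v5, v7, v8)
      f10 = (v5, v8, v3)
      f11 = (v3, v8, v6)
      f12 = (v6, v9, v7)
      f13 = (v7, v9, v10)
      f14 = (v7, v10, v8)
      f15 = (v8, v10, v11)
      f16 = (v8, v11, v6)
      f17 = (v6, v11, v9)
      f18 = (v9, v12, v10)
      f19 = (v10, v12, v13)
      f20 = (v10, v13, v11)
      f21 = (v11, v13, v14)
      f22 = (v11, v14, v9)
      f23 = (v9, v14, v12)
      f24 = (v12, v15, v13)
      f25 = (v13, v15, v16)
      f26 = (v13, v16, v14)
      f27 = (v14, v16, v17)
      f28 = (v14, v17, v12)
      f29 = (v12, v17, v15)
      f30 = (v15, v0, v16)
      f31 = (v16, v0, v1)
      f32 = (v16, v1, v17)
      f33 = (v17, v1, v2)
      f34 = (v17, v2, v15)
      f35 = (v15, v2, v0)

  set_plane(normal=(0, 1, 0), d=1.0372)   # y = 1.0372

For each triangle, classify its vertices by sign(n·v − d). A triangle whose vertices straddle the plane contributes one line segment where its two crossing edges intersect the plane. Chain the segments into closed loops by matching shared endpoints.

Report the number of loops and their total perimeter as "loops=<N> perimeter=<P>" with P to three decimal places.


Straddling triangles (12 of 36):
  (v0,v3,v1) [-+-] → (1.97118, 1.0372, 0)–(1.57068, 1.0372, 0.231217)  len=0.4624
  (v1,v3,v4) [-++] → (1.57068, 1.0372, 0.231217)–(1.22119, 1.0372, 0.433)  len=0.4036
  (v1,v4,v2) [-+-] → (1.22119, 1.0372, 0.433)–(1.22119, 1.0372, 0.136861)  len=0.2961
  (v2,v4,v5) [-++] → (1.22119, 1.0372, 0.136861)–(1.22119, 1.0372, -0.433)  len=0.5699
  (v2,v5,v0) [-+-] → (1.22119, 1.0372, -0.433)–(1.47766, 1.0372, -0.284931)  len=0.2961
  (v0,v5,v3) [-++] → (1.47766, 1.0372, -0.284931)–(1.97118, 1.0372, 0)  len=0.5699
  (v6,v9,v7) [+-+] → (-1.97118, 1.0372, 0)–(-1.47766, 1.0372, 0.284931)  len=0.5699
  (v7,v9,v10) [+--] → (-1.47766, 1.0372, 0.284931)–(-1.22119, 1.0372, 0.433)  len=0.2961
  (v7,v10,v8) [+-+] → (-1.22119, 1.0372, 0.433)–(-1.22119, 1.0372, -0.136861)  len=0.5699
  (v8,v10,v11) [+--] → (-1.22119, 1.0372, -0.136861)–(-1.22119, 1.0372, -0.433)  len=0.2961
  (v8,v11,v6) [+-+] → (-1.22119, 1.0372, -0.433)–(-1.57068, 1.0372, -0.231217)  len=0.4036
  (v6,v11,v9) [+--] → (-1.57068, 1.0372, -0.231217)–(-1.97118, 1.0372, 0)  len=0.4624

Chained into 2 loop(s):
  loop 1: 6 segments, perimeter = 2.5980
  loop 2: 6 segments, perimeter = 2.5980
Total perimeter = 5.196

loops=2 perimeter=5.196


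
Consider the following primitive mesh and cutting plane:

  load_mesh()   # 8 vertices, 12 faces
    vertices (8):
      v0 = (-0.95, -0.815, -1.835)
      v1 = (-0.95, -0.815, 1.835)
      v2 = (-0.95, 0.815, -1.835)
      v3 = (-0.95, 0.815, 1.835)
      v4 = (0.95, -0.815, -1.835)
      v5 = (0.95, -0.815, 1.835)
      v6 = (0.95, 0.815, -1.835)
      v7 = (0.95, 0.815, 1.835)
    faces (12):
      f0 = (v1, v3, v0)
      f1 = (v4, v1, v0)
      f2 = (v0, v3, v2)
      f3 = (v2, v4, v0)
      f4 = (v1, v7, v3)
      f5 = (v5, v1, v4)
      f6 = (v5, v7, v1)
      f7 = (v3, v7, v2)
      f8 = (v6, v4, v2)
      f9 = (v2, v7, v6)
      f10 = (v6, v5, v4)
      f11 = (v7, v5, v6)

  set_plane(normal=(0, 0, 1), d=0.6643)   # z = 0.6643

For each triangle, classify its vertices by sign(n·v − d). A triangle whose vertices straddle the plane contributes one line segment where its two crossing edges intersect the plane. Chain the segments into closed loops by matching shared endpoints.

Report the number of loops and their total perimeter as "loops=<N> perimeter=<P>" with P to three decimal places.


Straddling triangles (8 of 12):
  (v1,v3,v0) [++-] → (-0.95, 0.295043, 0.6643)–(-0.95, -0.815, 0.6643)  len=1.1100
  (v4,v1,v0) [-+-] → (-0.343916, -0.815, 0.6643)–(-0.95, -0.815, 0.6643)  len=0.6061
  (v0,v3,v2) [-+-] → (-0.95, 0.295043, 0.6643)–(-0.95, 0.815, 0.6643)  len=0.5200
  (v5,v1,v4) [++-] → (-0.343916, -0.815, 0.6643)–(0.95, -0.815, 0.6643)  len=1.2939
  (v3,v7,v2) [++-] → (0.343916, 0.815, 0.6643)–(-0.95, 0.815, 0.6643)  len=1.2939
  (v2,v7,v6) [-+-] → (0.343916, 0.815, 0.6643)–(0.95, 0.815, 0.6643)  len=0.6061
  (v6,v5,v4) [-+-] → (0.95, -0.295043, 0.6643)–(0.95, -0.815, 0.6643)  len=0.5200
  (v7,v5,v6) [++-] → (0.95, -0.295043, 0.6643)–(0.95, 0.815, 0.6643)  len=1.1100

Chained into 1 loop(s):
  loop 1: 8 segments, perimeter = 7.0600
Total perimeter = 7.060

loops=1 perimeter=7.060


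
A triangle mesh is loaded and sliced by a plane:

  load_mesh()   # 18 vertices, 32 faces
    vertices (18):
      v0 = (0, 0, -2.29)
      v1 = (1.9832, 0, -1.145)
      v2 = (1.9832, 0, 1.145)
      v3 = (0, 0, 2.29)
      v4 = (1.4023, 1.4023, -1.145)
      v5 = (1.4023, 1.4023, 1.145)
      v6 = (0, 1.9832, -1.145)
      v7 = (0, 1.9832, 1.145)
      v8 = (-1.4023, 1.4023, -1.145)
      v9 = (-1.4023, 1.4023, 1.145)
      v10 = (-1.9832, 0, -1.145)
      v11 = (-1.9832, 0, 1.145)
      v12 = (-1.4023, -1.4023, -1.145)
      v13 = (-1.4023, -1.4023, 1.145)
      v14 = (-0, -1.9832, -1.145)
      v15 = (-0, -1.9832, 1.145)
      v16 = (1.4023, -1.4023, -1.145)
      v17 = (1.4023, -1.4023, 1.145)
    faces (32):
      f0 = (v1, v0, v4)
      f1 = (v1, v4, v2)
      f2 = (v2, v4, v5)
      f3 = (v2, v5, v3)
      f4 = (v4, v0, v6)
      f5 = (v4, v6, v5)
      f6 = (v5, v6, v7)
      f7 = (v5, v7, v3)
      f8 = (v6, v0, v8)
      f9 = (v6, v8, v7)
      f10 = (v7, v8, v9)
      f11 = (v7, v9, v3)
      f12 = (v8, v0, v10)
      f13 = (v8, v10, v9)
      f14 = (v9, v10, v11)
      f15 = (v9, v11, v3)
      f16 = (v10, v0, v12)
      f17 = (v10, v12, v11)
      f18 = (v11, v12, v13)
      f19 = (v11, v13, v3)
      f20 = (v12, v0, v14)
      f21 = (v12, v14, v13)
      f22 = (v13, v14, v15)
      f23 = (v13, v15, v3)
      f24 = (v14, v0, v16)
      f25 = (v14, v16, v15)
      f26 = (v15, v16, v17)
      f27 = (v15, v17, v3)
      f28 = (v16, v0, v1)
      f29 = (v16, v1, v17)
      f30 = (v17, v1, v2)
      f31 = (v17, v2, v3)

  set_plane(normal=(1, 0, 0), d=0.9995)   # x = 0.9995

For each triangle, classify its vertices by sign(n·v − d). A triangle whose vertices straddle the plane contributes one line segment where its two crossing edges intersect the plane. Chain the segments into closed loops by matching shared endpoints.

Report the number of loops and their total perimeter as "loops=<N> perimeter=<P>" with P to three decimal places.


loops=1 perimeter=11.322

Straddling triangles (12 of 32):
  (v1,v0,v4) [+-+] → (0.9995, 0, -1.71294)–(0.9995, 0.9995, -1.47389)  len=1.0277
  (v2,v5,v3) [++-] → (0.9995, 0.9995, 1.47389)–(0.9995, 0, 1.71294)  len=1.0277
  (v4,v0,v6) [+--] → (0.9995, 0.9995, -1.47389)–(0.9995, 1.56916, -1.145)  len=0.6578
  (v4,v6,v5) [+-+] → (0.9995, 1.56916, -1.145)–(0.9995, 1.56916, 0.487215)  len=1.6322
  (v5,v6,v7) [+--] → (0.9995, 1.56916, 0.487215)–(0.9995, 1.56916, 1.145)  len=0.6578
  (v5,v7,v3) [+--] → (0.9995, 1.56916, 1.145)–(0.9995, 0.9995, 1.47389)  len=0.6578
  (v14,v0,v16) [--+] → (0.9995, -0.9995, -1.47389)–(0.9995, -1.56916, -1.145)  len=0.6578
  (v14,v16,v15) [-+-] → (0.9995, -1.56916, -1.145)–(0.9995, -1.56916, -0.487215)  len=0.6578
  (v15,v16,v17) [-++] → (0.9995, -1.56916, -0.487215)–(0.9995, -1.56916, 1.145)  len=1.6322
  (v15,v17,v3) [-+-] → (0.9995, -1.56916, 1.145)–(0.9995, -0.9995, 1.47389)  len=0.6578
  (v16,v0,v1) [+-+] → (0.9995, -0.9995, -1.47389)–(0.9995, 0, -1.71294)  len=1.0277
  (v17,v2,v3) [++-] → (0.9995, 0, 1.71294)–(0.9995, -0.9995, 1.47389)  len=1.0277

Chained into 1 loop(s):
  loop 1: 12 segments, perimeter = 11.3219
Total perimeter = 11.322


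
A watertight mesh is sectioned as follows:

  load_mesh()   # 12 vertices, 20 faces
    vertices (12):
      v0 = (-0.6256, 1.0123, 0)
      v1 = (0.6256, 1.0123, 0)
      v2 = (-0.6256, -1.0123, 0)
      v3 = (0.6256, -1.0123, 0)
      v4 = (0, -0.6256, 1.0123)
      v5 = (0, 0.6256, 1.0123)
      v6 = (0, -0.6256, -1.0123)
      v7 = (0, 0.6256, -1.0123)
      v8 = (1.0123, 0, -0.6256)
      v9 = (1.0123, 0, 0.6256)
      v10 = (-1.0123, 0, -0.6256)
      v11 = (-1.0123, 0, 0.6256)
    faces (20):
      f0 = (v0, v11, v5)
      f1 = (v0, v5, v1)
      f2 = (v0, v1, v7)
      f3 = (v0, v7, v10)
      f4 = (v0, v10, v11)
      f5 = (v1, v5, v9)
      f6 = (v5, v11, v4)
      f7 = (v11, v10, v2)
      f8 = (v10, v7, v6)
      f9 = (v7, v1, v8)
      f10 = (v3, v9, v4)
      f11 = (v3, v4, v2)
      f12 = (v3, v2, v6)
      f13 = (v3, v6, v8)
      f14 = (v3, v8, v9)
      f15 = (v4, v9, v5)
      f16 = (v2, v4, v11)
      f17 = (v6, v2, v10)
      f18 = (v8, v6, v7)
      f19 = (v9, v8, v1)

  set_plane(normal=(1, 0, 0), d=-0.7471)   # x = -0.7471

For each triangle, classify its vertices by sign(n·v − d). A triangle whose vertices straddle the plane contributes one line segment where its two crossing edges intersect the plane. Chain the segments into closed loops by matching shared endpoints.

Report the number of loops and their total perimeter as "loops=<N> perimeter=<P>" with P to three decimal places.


Straddling triangles (8 of 20):
  (v0,v11,v5) [+-+] → (-0.7471, 0.694238, 0.196562)–(-0.7471, 0.163893, 0.726907)  len=0.7500
  (v0,v7,v10) [++-] → (-0.7471, 0.163893, -0.726907)–(-0.7471, 0.694238, -0.196562)  len=0.7500
  (v0,v10,v11) [+--] → (-0.7471, 0.694238, -0.196562)–(-0.7471, 0.694238, 0.196562)  len=0.3931
  (v5,v11,v4) [+-+] → (-0.7471, 0.163893, 0.726907)–(-0.7471, -0.163893, 0.726907)  len=0.3278
  (v11,v10,v2) [--+] → (-0.7471, -0.694238, -0.196562)–(-0.7471, -0.694238, 0.196562)  len=0.3931
  (v10,v7,v6) [-++] → (-0.7471, 0.163893, -0.726907)–(-0.7471, -0.163893, -0.726907)  len=0.3278
  (v2,v4,v11) [++-] → (-0.7471, -0.163893, 0.726907)–(-0.7471, -0.694238, 0.196562)  len=0.7500
  (v6,v2,v10) [++-] → (-0.7471, -0.694238, -0.196562)–(-0.7471, -0.163893, -0.726907)  len=0.7500

Chained into 1 loop(s):
  loop 1: 8 segments, perimeter = 4.4419
Total perimeter = 4.442

loops=1 perimeter=4.442


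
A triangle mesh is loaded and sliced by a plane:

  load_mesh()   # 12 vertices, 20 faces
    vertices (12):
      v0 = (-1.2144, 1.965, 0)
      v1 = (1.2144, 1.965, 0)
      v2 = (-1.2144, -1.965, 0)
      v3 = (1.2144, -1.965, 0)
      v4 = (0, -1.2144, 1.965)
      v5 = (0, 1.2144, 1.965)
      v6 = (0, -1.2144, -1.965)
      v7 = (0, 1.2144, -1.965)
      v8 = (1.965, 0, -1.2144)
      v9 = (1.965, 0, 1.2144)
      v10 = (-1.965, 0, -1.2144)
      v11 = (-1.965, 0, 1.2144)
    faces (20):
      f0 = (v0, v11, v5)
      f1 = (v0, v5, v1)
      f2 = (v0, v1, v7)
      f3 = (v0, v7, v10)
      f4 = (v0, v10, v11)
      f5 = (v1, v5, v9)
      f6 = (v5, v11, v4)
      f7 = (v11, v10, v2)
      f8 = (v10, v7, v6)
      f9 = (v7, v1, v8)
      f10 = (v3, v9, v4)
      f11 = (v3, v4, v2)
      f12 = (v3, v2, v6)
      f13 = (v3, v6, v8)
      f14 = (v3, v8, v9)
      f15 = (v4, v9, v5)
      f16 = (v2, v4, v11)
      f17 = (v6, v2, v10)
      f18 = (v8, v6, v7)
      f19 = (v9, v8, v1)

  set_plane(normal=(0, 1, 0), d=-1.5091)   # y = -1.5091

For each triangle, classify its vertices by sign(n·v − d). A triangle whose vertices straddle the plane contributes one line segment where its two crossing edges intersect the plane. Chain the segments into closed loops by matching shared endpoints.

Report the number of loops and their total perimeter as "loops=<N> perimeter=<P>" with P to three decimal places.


loops=1 perimeter=8.192

Straddling triangles (8 of 20):
  (v11,v10,v2) [++-] → (-1.38855, -1.5091, -0.281753)–(-1.38855, -1.5091, 0.281753)  len=0.5635
  (v3,v9,v4) [-++] → (1.38855, -1.5091, 0.281753)–(0.476797, -1.5091, 1.1935)  len=1.2894
  (v3,v4,v2) [-+-] → (0.476797, -1.5091, 1.1935)–(-0.476797, -1.5091, 1.1935)  len=0.9536
  (v3,v2,v6) [--+] → (-0.476797, -1.5091, -1.1935)–(0.476797, -1.5091, -1.1935)  len=0.9536
  (v3,v6,v8) [-++] → (0.476797, -1.5091, -1.1935)–(1.38855, -1.5091, -0.281753)  len=1.2894
  (v3,v8,v9) [-++] → (1.38855, -1.5091, -0.281753)–(1.38855, -1.5091, 0.281753)  len=0.5635
  (v2,v4,v11) [-++] → (-0.476797, -1.5091, 1.1935)–(-1.38855, -1.5091, 0.281753)  len=1.2894
  (v6,v2,v10) [+-+] → (-0.476797, -1.5091, -1.1935)–(-1.38855, -1.5091, -0.281753)  len=1.2894

Chained into 1 loop(s):
  loop 1: 8 segments, perimeter = 8.1918
Total perimeter = 8.192


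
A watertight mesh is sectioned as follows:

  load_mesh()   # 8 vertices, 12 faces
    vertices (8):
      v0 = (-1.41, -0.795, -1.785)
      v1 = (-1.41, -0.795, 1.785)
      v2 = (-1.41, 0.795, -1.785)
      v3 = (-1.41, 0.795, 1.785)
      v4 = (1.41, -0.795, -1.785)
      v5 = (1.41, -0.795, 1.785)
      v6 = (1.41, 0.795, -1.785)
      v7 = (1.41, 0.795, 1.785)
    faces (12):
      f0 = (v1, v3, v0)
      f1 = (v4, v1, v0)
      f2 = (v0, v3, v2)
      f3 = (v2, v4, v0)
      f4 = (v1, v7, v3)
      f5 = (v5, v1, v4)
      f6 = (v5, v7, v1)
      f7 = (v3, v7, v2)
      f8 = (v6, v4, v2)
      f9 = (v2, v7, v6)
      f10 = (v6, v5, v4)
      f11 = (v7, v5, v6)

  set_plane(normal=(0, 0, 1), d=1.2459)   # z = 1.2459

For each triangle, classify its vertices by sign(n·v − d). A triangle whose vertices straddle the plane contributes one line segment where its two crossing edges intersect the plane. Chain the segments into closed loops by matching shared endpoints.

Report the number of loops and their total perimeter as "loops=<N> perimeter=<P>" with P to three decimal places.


Straddling triangles (8 of 12):
  (v1,v3,v0) [++-] → (-1.41, 0.554897, 1.2459)–(-1.41, -0.795, 1.2459)  len=1.3499
  (v4,v1,v0) [-+-] → (-0.984156, -0.795, 1.2459)–(-1.41, -0.795, 1.2459)  len=0.4258
  (v0,v3,v2) [-+-] → (-1.41, 0.554897, 1.2459)–(-1.41, 0.795, 1.2459)  len=0.2401
  (v5,v1,v4) [++-] → (-0.984156, -0.795, 1.2459)–(1.41, -0.795, 1.2459)  len=2.3942
  (v3,v7,v2) [++-] → (0.984156, 0.795, 1.2459)–(-1.41, 0.795, 1.2459)  len=2.3942
  (v2,v7,v6) [-+-] → (0.984156, 0.795, 1.2459)–(1.41, 0.795, 1.2459)  len=0.4258
  (v6,v5,v4) [-+-] → (1.41, -0.554897, 1.2459)–(1.41, -0.795, 1.2459)  len=0.2401
  (v7,v5,v6) [++-] → (1.41, -0.554897, 1.2459)–(1.41, 0.795, 1.2459)  len=1.3499

Chained into 1 loop(s):
  loop 1: 8 segments, perimeter = 8.8200
Total perimeter = 8.820

loops=1 perimeter=8.820


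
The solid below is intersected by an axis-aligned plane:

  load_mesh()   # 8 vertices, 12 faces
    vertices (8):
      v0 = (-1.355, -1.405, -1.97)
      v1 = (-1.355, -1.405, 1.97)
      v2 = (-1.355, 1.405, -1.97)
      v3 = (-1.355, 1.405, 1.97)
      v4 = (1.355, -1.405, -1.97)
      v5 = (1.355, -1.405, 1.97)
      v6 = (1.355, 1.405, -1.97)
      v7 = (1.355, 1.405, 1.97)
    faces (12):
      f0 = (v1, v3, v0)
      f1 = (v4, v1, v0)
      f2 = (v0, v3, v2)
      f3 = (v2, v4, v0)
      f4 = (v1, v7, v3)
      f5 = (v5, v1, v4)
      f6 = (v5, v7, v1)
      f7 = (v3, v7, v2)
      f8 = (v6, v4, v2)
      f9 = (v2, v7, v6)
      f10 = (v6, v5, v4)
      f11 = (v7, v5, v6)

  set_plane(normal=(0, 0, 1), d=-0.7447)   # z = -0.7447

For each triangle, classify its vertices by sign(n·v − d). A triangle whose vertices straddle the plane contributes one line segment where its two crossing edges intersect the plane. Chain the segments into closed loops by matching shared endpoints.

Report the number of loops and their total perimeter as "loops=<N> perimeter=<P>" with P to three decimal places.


loops=1 perimeter=11.040

Straddling triangles (8 of 12):
  (v1,v3,v0) [++-] → (-1.355, -0.531119, -0.7447)–(-1.355, -1.405, -0.7447)  len=0.8739
  (v4,v1,v0) [-+-] → (0.512218, -1.405, -0.7447)–(-1.355, -1.405, -0.7447)  len=1.8672
  (v0,v3,v2) [-+-] → (-1.355, -0.531119, -0.7447)–(-1.355, 1.405, -0.7447)  len=1.9361
  (v5,v1,v4) [++-] → (0.512218, -1.405, -0.7447)–(1.355, -1.405, -0.7447)  len=0.8428
  (v3,v7,v2) [++-] → (-0.512218, 1.405, -0.7447)–(-1.355, 1.405, -0.7447)  len=0.8428
  (v2,v7,v6) [-+-] → (-0.512218, 1.405, -0.7447)–(1.355, 1.405, -0.7447)  len=1.8672
  (v6,v5,v4) [-+-] → (1.355, 0.531119, -0.7447)–(1.355, -1.405, -0.7447)  len=1.9361
  (v7,v5,v6) [++-] → (1.355, 0.531119, -0.7447)–(1.355, 1.405, -0.7447)  len=0.8739

Chained into 1 loop(s):
  loop 1: 8 segments, perimeter = 11.0400
Total perimeter = 11.040


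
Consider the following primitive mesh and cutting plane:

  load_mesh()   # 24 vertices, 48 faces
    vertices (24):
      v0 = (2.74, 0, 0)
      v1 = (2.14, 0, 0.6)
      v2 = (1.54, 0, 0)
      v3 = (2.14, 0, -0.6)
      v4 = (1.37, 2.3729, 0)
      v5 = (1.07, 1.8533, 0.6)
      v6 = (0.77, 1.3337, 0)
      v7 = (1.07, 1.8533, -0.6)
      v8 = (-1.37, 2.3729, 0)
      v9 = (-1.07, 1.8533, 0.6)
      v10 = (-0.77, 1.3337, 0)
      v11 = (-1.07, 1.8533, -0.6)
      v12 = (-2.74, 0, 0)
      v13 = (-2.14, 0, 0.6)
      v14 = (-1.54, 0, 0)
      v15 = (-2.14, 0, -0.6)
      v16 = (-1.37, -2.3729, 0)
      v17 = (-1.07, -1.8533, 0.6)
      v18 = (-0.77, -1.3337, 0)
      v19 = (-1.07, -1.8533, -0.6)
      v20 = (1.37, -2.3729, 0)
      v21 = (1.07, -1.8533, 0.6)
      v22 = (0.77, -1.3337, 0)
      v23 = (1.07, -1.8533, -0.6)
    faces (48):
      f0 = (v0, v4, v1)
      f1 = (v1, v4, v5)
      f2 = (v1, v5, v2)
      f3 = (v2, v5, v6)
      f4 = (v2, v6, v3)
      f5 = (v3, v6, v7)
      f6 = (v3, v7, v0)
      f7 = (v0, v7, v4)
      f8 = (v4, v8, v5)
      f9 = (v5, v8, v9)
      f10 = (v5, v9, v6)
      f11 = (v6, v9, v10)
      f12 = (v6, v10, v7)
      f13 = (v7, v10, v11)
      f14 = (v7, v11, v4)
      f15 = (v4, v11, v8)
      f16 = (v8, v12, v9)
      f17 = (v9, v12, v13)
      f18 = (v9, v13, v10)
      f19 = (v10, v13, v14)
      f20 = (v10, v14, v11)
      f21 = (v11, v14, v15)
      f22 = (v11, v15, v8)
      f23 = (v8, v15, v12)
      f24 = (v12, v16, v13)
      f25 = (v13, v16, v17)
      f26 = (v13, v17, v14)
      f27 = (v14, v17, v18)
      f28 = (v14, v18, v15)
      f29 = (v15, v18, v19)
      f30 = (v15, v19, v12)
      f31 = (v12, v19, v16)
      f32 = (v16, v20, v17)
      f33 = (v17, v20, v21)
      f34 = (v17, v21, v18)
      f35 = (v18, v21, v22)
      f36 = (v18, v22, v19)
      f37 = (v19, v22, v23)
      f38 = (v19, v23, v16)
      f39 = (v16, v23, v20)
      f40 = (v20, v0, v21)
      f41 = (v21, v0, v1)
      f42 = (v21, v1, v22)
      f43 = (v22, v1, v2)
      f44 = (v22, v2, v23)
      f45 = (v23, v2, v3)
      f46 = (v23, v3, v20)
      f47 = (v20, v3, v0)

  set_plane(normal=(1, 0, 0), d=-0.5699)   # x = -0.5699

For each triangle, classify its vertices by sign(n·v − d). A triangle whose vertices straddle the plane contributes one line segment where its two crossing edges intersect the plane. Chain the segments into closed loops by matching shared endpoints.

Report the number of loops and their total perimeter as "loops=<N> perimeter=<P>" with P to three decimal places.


loops=2 perimeter=6.350

Straddling triangles (16 of 48):
  (v4,v8,v5) [+-+] → (-0.5699, 2.3729, 0)–(-0.5699, 2.20252, 0.196746)  len=0.2603
  (v5,v8,v9) [+--] → (-0.5699, 2.20252, 0.196746)–(-0.5699, 1.8533, 0.6)  len=0.5334
  (v5,v9,v6) [+-+] → (-0.5699, 1.8533, 0.6)–(-0.5699, 1.71208, 0.436924)  len=0.2157
  (v6,v9,v10) [+--] → (-0.5699, 1.71208, 0.436924)–(-0.5699, 1.3337, 0)  len=0.5780
  (v6,v10,v7) [+-+] → (-0.5699, 1.3337, 0)–(-0.5699, 1.39021, -0.06525)  len=0.0863
  (v7,v10,v11) [+--] → (-0.5699, 1.39021, -0.06525)–(-0.5699, 1.8533, -0.6)  len=0.7074
  (v7,v11,v4) [+-+] → (-0.5699, 1.8533, -0.6)–(-0.5699, 1.9598, -0.477025)  len=0.1627
  (v4,v11,v8) [+--] → (-0.5699, 1.9598, -0.477025)–(-0.5699, 2.3729, 0)  len=0.6310
  (v16,v20,v17) [-+-] → (-0.5699, -2.3729, 0)–(-0.5699, -1.9598, 0.477025)  len=0.6310
  (v17,v20,v21) [-++] → (-0.5699, -1.9598, 0.477025)–(-0.5699, -1.8533, 0.6)  len=0.1627
  (v17,v21,v18) [-+-] → (-0.5699, -1.8533, 0.6)–(-0.5699, -1.39021, 0.06525)  len=0.7074
  (v18,v21,v22) [-++] → (-0.5699, -1.39021, 0.06525)–(-0.5699, -1.3337, 0)  len=0.0863
  (v18,v22,v19) [-+-] → (-0.5699, -1.3337, 0)–(-0.5699, -1.71208, -0.436924)  len=0.5780
  (v19,v22,v23) [-++] → (-0.5699, -1.71208, -0.436924)–(-0.5699, -1.8533, -0.6)  len=0.2157
  (v19,v23,v16) [-+-] → (-0.5699, -1.8533, -0.6)–(-0.5699, -2.20252, -0.196746)  len=0.5334
  (v16,v23,v20) [-++] → (-0.5699, -2.20252, -0.196746)–(-0.5699, -2.3729, 0)  len=0.2603

Chained into 2 loop(s):
  loop 1: 8 segments, perimeter = 3.1749
  loop 2: 8 segments, perimeter = 3.1749
Total perimeter = 6.350


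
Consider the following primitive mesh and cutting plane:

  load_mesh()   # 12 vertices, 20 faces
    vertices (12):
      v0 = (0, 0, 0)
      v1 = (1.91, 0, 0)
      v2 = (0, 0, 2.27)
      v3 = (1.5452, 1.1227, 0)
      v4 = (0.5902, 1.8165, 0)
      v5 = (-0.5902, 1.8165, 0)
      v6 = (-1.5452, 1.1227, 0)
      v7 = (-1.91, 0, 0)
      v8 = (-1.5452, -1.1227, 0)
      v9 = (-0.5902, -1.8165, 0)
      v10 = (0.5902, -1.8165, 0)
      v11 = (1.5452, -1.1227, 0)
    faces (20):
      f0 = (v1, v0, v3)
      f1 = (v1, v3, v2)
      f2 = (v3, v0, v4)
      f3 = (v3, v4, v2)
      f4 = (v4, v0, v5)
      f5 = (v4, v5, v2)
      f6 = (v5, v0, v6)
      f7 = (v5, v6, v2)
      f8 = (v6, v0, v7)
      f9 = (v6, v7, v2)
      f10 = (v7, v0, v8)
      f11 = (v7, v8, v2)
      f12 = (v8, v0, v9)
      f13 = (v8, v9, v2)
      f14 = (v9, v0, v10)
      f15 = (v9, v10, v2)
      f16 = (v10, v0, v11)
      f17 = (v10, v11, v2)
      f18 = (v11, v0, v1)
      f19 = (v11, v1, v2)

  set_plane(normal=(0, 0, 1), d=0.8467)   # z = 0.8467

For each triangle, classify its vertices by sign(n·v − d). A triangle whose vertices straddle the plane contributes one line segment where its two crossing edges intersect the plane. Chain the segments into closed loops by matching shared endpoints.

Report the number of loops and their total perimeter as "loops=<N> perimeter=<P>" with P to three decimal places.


Straddling triangles (10 of 20):
  (v1,v3,v2) [--+] → (0.968847, 0.703938, 0.8467)–(1.19758, 0, 0.8467)  len=0.7402
  (v3,v4,v2) [--+] → (0.370058, 1.13895, 0.8467)–(0.968847, 0.703938, 0.8467)  len=0.7401
  (v4,v5,v2) [--+] → (-0.370058, 1.13895, 0.8467)–(0.370058, 1.13895, 0.8467)  len=0.7401
  (v5,v6,v2) [--+] → (-0.968847, 0.703938, 0.8467)–(-0.370058, 1.13895, 0.8467)  len=0.7401
  (v6,v7,v2) [--+] → (-1.19758, 0, 0.8467)–(-0.968847, 0.703938, 0.8467)  len=0.7402
  (v7,v8,v2) [--+] → (-0.968847, -0.703938, 0.8467)–(-1.19758, 0, 0.8467)  len=0.7402
  (v8,v9,v2) [--+] → (-0.370058, -1.13895, 0.8467)–(-0.968847, -0.703938, 0.8467)  len=0.7401
  (v9,v10,v2) [--+] → (0.370058, -1.13895, 0.8467)–(-0.370058, -1.13895, 0.8467)  len=0.7401
  (v10,v11,v2) [--+] → (0.968847, -0.703938, 0.8467)–(0.370058, -1.13895, 0.8467)  len=0.7401
  (v11,v1,v2) [--+] → (1.19758, 0, 0.8467)–(0.968847, -0.703938, 0.8467)  len=0.7402

Chained into 1 loop(s):
  loop 1: 10 segments, perimeter = 7.4014
Total perimeter = 7.401

loops=1 perimeter=7.401


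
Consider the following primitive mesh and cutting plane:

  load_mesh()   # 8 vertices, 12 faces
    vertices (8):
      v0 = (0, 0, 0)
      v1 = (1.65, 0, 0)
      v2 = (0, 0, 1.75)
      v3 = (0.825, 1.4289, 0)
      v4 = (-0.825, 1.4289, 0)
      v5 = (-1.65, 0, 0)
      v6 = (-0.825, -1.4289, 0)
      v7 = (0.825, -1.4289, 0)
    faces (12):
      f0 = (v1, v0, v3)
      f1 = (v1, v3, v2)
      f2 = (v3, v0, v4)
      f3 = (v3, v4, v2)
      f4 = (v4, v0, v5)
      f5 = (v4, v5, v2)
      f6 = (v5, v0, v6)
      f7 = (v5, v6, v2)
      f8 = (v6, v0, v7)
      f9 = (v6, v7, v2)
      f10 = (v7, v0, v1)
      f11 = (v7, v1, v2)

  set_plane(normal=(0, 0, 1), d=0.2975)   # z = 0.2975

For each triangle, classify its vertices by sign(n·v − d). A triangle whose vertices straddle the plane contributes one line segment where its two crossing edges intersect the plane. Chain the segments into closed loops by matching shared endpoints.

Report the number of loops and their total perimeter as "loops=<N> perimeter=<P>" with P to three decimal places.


Straddling triangles (6 of 12):
  (v1,v3,v2) [--+] → (0.68475, 1.18599, 0.2975)–(1.3695, 0, 0.2975)  len=1.3695
  (v3,v4,v2) [--+] → (-0.68475, 1.18599, 0.2975)–(0.68475, 1.18599, 0.2975)  len=1.3695
  (v4,v5,v2) [--+] → (-1.3695, 0, 0.2975)–(-0.68475, 1.18599, 0.2975)  len=1.3695
  (v5,v6,v2) [--+] → (-0.68475, -1.18599, 0.2975)–(-1.3695, 0, 0.2975)  len=1.3695
  (v6,v7,v2) [--+] → (0.68475, -1.18599, 0.2975)–(-0.68475, -1.18599, 0.2975)  len=1.3695
  (v7,v1,v2) [--+] → (1.3695, 0, 0.2975)–(0.68475, -1.18599, 0.2975)  len=1.3695

Chained into 1 loop(s):
  loop 1: 6 segments, perimeter = 8.2169
Total perimeter = 8.217

loops=1 perimeter=8.217


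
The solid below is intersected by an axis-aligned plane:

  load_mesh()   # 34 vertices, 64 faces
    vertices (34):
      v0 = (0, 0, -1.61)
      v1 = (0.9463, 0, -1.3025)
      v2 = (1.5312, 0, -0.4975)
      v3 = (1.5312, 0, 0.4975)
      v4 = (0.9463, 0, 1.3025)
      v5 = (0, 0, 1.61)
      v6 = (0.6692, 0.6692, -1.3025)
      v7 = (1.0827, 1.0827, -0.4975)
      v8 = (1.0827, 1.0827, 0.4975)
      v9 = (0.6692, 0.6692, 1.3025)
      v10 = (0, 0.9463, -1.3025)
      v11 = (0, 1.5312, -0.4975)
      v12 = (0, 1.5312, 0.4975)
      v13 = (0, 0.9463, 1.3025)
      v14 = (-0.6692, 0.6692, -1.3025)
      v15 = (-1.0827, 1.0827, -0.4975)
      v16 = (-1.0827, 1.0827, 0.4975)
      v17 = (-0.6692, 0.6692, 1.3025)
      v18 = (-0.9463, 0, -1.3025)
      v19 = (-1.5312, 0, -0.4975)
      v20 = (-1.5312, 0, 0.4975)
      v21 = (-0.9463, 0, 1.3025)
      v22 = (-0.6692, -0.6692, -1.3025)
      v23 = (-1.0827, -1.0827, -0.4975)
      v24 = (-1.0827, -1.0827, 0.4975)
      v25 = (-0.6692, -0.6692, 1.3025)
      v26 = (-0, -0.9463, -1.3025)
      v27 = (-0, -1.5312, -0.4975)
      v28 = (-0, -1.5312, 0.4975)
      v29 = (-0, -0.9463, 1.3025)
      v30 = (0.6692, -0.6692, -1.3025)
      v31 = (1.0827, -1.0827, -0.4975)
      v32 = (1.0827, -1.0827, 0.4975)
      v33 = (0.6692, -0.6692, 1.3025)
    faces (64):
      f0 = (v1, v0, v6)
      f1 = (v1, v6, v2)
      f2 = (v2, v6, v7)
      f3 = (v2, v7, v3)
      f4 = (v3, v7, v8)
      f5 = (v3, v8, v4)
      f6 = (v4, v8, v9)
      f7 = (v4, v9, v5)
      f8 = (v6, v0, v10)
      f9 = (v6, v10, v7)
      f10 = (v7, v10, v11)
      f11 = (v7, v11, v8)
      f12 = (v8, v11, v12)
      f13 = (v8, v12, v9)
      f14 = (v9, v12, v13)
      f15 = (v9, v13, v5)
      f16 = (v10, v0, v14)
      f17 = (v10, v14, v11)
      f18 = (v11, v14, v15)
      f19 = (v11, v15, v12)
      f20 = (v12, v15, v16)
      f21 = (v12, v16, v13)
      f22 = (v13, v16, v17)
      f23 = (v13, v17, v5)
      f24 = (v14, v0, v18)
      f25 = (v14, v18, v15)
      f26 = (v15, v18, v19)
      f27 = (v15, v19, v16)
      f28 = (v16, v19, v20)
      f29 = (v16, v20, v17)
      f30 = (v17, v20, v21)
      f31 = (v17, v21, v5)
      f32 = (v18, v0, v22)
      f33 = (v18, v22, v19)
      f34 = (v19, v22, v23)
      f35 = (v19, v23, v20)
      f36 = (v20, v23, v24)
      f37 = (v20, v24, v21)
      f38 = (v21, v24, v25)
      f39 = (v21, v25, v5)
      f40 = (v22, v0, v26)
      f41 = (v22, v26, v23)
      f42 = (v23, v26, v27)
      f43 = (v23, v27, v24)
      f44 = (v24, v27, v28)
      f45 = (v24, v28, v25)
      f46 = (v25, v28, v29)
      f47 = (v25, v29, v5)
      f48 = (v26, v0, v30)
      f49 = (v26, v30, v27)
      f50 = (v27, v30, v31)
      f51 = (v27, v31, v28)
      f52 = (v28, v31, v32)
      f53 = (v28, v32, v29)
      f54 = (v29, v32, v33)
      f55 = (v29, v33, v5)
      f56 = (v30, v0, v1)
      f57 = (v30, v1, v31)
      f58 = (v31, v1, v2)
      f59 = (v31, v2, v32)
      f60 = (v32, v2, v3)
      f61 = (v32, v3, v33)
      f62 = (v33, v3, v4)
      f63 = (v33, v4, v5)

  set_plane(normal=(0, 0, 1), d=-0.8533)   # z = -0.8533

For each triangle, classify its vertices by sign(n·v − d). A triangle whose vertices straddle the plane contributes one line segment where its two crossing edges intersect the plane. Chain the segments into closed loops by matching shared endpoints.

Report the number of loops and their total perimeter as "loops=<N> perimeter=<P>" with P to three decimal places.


loops=1 perimeter=7.793

Straddling triangles (16 of 64):
  (v1,v6,v2) [--+] → (1.15021, 0.295778, -0.8533)–(1.27268, 0, -0.8533)  len=0.3201
  (v2,v6,v7) [+-+] → (1.15021, 0.295778, -0.8533)–(0.899938, 0.899938, -0.8533)  len=0.6539
  (v6,v10,v7) [--+] → (0.60416, 1.02241, -0.8533)–(0.899938, 0.899938, -0.8533)  len=0.3201
  (v7,v10,v11) [+-+] → (0.60416, 1.02241, -0.8533)–(0, 1.27268, -0.8533)  len=0.6539
  (v10,v14,v11) [--+] → (-0.295778, 1.15021, -0.8533)–(0, 1.27268, -0.8533)  len=0.3201
  (v11,v14,v15) [+-+] → (-0.295778, 1.15021, -0.8533)–(-0.899938, 0.899938, -0.8533)  len=0.6539
  (v14,v18,v15) [--+] → (-1.02241, 0.60416, -0.8533)–(-0.899938, 0.899938, -0.8533)  len=0.3201
  (v15,v18,v19) [+-+] → (-1.02241, 0.60416, -0.8533)–(-1.27268, 0, -0.8533)  len=0.6539
  (v18,v22,v19) [--+] → (-1.15021, -0.295778, -0.8533)–(-1.27268, 0, -0.8533)  len=0.3201
  (v19,v22,v23) [+-+] → (-1.15021, -0.295778, -0.8533)–(-0.899938, -0.899938, -0.8533)  len=0.6539
  (v22,v26,v23) [--+] → (-0.60416, -1.02241, -0.8533)–(-0.899938, -0.899938, -0.8533)  len=0.3201
  (v23,v26,v27) [+-+] → (-0.60416, -1.02241, -0.8533)–(0, -1.27268, -0.8533)  len=0.6539
  (v26,v30,v27) [--+] → (0.295778, -1.15021, -0.8533)–(0, -1.27268, -0.8533)  len=0.3201
  (v27,v30,v31) [+-+] → (0.295778, -1.15021, -0.8533)–(0.899938, -0.899938, -0.8533)  len=0.6539
  (v30,v1,v31) [--+] → (1.02241, -0.60416, -0.8533)–(0.899938, -0.899938, -0.8533)  len=0.3201
  (v31,v1,v2) [+-+] → (1.02241, -0.60416, -0.8533)–(1.27268, 0, -0.8533)  len=0.6539

Chained into 1 loop(s):
  loop 1: 16 segments, perimeter = 7.7926
Total perimeter = 7.793


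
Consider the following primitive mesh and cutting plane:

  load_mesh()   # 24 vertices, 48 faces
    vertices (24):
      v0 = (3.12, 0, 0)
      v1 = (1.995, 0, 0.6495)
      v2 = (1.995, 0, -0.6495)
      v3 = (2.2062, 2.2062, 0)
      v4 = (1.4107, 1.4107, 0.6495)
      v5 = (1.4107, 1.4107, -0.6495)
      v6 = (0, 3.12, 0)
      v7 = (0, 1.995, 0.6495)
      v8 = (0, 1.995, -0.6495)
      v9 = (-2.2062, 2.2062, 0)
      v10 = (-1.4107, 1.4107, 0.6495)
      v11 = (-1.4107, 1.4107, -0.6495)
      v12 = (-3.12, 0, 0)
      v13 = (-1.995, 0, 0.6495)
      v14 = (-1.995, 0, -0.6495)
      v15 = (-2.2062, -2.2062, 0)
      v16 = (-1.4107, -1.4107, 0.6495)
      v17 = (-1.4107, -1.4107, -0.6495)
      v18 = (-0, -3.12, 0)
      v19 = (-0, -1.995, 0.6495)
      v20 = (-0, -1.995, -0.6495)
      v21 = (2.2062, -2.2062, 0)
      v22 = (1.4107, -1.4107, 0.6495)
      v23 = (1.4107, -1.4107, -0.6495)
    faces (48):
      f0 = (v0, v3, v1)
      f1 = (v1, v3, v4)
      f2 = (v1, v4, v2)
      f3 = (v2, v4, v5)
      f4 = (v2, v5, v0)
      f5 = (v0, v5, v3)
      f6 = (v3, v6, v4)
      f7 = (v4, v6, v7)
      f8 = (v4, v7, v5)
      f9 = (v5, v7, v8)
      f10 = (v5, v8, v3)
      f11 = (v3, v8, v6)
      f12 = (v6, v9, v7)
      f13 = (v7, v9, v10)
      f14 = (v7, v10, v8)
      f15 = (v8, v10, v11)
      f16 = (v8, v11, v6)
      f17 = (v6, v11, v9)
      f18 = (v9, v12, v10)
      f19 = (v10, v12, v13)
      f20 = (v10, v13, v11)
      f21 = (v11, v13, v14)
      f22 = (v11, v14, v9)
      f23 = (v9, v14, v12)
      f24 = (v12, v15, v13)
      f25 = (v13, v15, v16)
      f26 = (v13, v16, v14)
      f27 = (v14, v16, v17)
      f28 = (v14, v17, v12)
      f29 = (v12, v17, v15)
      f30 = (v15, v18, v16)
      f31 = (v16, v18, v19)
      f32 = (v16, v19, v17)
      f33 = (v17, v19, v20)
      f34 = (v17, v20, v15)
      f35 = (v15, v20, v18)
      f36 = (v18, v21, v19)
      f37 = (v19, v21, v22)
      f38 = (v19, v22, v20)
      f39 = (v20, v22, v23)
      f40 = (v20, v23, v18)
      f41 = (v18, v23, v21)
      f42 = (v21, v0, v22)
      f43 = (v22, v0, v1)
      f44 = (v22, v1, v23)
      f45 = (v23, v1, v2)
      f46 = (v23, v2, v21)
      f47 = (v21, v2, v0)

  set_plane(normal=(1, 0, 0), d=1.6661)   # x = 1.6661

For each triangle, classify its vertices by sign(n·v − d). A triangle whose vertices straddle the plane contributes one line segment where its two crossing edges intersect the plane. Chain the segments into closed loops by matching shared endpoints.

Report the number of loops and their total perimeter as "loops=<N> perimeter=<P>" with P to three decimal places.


Straddling triangles (16 of 48):
  (v1,v3,v4) [++-] → (1.6661, 1.6661, 0.440974)–(1.6661, 0.794077, 0.6495)  len=0.8966
  (v1,v4,v2) [+-+] → (1.6661, 0.794077, 0.6495)–(1.6661, 0.794077, 0.0817016)  len=0.5678
  (v2,v4,v5) [+--] → (1.6661, 0.794077, 0.0817016)–(1.6661, 0.794077, -0.6495)  len=0.7312
  (v2,v5,v0) [+-+] → (1.6661, 0.794077, -0.6495)–(1.6661, 1.19992, -0.552453)  len=0.4173
  (v0,v5,v3) [+-+] → (1.6661, 1.19992, -0.552453)–(1.6661, 1.6661, -0.440974)  len=0.4793
  (v3,v6,v4) [+--] → (1.6661, 2.42991, 0)–(1.6661, 1.6661, 0.440974)  len=0.8820
  (v5,v8,v3) [--+] → (1.6661, 2.1545, -0.159004)–(1.6661, 1.6661, -0.440974)  len=0.5639
  (v3,v8,v6) [+--] → (1.6661, 2.1545, -0.159004)–(1.6661, 2.42991, 0)  len=0.3180
  (v18,v21,v19) [-+-] → (1.6661, -2.42991, 0)–(1.6661, -2.1545, 0.159004)  len=0.3180
  (v19,v21,v22) [-+-] → (1.6661, -2.1545, 0.159004)–(1.6661, -1.6661, 0.440974)  len=0.5639
  (v18,v23,v21) [--+] → (1.6661, -1.6661, -0.440974)–(1.6661, -2.42991, 0)  len=0.8820
  (v21,v0,v22) [++-] → (1.6661, -1.19992, 0.552453)–(1.6661, -1.6661, 0.440974)  len=0.4793
  (v22,v0,v1) [-++] → (1.6661, -1.19992, 0.552453)–(1.6661, -0.794077, 0.6495)  len=0.4173
  (v22,v1,v23) [-+-] → (1.6661, -0.794077, 0.6495)–(1.6661, -0.794077, -0.0817016)  len=0.7312
  (v23,v1,v2) [-++] → (1.6661, -0.794077, -0.0817016)–(1.6661, -0.794077, -0.6495)  len=0.5678
  (v23,v2,v21) [-++] → (1.6661, -0.794077, -0.6495)–(1.6661, -1.6661, -0.440974)  len=0.8966

Chained into 2 loop(s):
  loop 1: 8 segments, perimeter = 4.8561
  loop 2: 8 segments, perimeter = 4.8561
Total perimeter = 9.712

loops=2 perimeter=9.712


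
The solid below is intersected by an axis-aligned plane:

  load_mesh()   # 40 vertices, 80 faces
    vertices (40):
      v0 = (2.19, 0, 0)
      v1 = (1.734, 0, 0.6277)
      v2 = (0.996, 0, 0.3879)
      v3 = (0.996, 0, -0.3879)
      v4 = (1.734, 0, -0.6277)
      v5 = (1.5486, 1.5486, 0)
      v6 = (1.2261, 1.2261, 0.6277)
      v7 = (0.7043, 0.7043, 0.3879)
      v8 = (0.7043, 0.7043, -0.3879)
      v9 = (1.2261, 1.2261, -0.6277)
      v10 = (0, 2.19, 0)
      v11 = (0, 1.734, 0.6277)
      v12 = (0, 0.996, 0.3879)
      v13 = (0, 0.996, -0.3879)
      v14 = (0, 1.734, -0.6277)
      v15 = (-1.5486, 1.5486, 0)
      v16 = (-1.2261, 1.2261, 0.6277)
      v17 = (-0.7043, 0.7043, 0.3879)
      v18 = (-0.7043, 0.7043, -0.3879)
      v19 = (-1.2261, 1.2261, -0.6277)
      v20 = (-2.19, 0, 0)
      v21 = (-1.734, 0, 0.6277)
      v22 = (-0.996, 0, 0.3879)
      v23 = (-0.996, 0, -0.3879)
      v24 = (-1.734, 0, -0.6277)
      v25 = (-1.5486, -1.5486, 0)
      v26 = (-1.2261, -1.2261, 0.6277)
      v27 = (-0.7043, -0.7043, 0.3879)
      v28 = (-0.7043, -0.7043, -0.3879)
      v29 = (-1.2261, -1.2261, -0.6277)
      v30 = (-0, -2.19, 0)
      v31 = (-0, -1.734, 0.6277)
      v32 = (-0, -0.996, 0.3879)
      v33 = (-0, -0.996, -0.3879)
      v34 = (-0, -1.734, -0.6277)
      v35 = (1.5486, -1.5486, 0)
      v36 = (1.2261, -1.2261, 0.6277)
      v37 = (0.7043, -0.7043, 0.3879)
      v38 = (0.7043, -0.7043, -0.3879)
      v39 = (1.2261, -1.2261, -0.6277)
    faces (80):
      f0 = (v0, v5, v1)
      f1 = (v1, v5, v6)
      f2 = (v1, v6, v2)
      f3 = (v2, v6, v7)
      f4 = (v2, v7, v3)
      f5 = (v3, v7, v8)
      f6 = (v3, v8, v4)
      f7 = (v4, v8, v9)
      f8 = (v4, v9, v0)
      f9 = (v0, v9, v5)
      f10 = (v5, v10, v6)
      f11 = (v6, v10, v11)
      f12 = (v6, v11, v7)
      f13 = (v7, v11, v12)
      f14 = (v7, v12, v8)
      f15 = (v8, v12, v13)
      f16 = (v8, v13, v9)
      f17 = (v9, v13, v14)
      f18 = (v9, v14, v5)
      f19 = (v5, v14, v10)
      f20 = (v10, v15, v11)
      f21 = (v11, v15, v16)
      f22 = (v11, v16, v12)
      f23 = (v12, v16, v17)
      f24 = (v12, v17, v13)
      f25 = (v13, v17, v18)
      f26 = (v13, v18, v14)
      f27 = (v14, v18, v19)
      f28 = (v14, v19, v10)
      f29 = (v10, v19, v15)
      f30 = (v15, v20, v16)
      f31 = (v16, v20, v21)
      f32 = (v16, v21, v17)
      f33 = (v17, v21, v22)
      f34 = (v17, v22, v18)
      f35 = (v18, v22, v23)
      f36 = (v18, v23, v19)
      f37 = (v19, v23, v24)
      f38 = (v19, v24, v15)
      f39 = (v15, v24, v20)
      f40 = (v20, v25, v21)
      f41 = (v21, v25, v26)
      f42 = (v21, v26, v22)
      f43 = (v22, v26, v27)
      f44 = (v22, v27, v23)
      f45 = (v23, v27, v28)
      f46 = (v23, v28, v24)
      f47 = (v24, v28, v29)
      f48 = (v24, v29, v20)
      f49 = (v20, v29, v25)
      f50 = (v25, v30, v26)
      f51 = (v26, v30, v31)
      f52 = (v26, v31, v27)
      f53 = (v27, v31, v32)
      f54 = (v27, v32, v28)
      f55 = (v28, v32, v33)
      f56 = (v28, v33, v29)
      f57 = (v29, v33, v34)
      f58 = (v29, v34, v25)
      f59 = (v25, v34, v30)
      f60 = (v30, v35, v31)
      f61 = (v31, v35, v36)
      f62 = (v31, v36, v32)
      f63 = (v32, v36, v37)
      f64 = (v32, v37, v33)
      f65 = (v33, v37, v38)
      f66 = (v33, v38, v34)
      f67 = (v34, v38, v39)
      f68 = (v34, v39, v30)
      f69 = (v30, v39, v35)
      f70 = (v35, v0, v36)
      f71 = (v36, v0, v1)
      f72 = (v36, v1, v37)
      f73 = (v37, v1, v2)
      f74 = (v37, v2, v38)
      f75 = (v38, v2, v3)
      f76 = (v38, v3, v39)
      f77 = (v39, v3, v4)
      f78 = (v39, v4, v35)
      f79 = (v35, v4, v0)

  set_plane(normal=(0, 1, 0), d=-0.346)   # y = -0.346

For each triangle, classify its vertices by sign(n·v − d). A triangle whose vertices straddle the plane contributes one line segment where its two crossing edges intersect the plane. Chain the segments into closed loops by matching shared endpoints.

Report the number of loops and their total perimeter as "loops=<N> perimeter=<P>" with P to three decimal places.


loops=2 perimeter=7.759

Straddling triangles (20 of 80):
  (v20,v25,v21) [+-+] → (-2.04669, -0.346, 0)–(-1.69258, -0.346, 0.487454)  len=0.6025
  (v21,v25,v26) [+--] → (-1.69258, -0.346, 0.487454)–(-1.59067, -0.346, 0.6277)  len=0.1734
  (v21,v26,v22) [+-+] → (-1.59067, -0.346, 0.6277)–(-1.06093, -0.346, 0.45557)  len=0.5570
  (v22,v26,v27) [+--] → (-1.06093, -0.346, 0.45557)–(-0.852697, -0.346, 0.3879)  len=0.2190
  (v22,v27,v23) [+-+] → (-0.852697, -0.346, 0.3879)–(-0.852697, -0.346, -0.00677434)  len=0.3947
  (v23,v27,v28) [+--] → (-0.852697, -0.346, -0.00677434)–(-0.852697, -0.346, -0.3879)  len=0.3811
  (v23,v28,v24) [+-+] → (-0.852697, -0.346, -0.3879)–(-1.22814, -0.346, -0.509894)  len=0.3948
  (v24,v28,v29) [+--] → (-1.22814, -0.346, -0.509894)–(-1.59067, -0.346, -0.6277)  len=0.3812
  (v24,v29,v20) [+-+] → (-1.59067, -0.346, -0.6277)–(-1.91799, -0.346, -0.177134)  len=0.5569
  (v20,v29,v25) [+--] → (-1.91799, -0.346, -0.177134)–(-2.04669, -0.346, 0)  len=0.2190
  (v35,v0,v36) [-+-] → (2.04669, -0.346, 0)–(1.91799, -0.346, 0.177134)  len=0.2190
  (v36,v0,v1) [-++] → (1.91799, -0.346, 0.177134)–(1.59067, -0.346, 0.6277)  len=0.5569
  (v36,v1,v37) [-+-] → (1.59067, -0.346, 0.6277)–(1.22814, -0.346, 0.509894)  len=0.3812
  (v37,v1,v2) [-++] → (1.22814, -0.346, 0.509894)–(0.852697, -0.346, 0.3879)  len=0.3948
  (v37,v2,v38) [-+-] → (0.852697, -0.346, 0.3879)–(0.852697, -0.346, 0.00677434)  len=0.3811
  (v38,v2,v3) [-++] → (0.852697, -0.346, 0.00677434)–(0.852697, -0.346, -0.3879)  len=0.3947
  (v38,v3,v39) [-+-] → (0.852697, -0.346, -0.3879)–(1.06093, -0.346, -0.45557)  len=0.2190
  (v39,v3,v4) [-++] → (1.06093, -0.346, -0.45557)–(1.59067, -0.346, -0.6277)  len=0.5570
  (v39,v4,v35) [-+-] → (1.59067, -0.346, -0.6277)–(1.69258, -0.346, -0.487454)  len=0.1734
  (v35,v4,v0) [-++] → (1.69258, -0.346, -0.487454)–(2.04669, -0.346, 0)  len=0.6025

Chained into 2 loop(s):
  loop 1: 10 segments, perimeter = 3.8794
  loop 2: 10 segments, perimeter = 3.8794
Total perimeter = 7.759
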